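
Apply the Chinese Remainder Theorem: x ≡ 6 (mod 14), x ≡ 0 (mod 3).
6

Using Chinese Remainder Theorem:
M = 14 × 3 = 42
M1 = 3, M2 = 14
y1 = 3^(-1) mod 14 = 5
y2 = 14^(-1) mod 3 = 2
x = (6×3×5 + 0×14×2) mod 42 = 6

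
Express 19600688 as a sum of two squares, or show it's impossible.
Not possible

Factorization: 19600688 = 2^4 × 107^3
By Fermat: n is sum of two squares iff every prime p ≡ 3 (mod 4) appears to even power.
Prime(s) ≡ 3 (mod 4) with odd exponent: [(107, 3)]
Therefore 19600688 cannot be expressed as a² + b².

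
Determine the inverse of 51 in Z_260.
51

gcd(51, 260) = 1, so the inverse exists.
Extended Euclidean algorithm on (260, 51):
260 = 5 × 51 + 5  ⟹  5 = (1)·260 + (-5)·51
51 = 10 × 5 + 1  ⟹  1 = (-10)·260 + (51)·51
So (51)·51 ≡ 1 (mod 260), i.e. 51^(-1) ≡ 51 (mod 260).
Check: 51 × 51 = 2601 ≡ 1 (mod 260)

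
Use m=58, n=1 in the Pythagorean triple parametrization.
(3363, 116, 3365)

Euclid's formula: a = m² - n², b = 2mn, c = m² + n²
m = 58, n = 1
a = 58² - 1² = 3364 - 1 = 3363
b = 2 × 58 × 1 = 116
c = 58² + 1² = 3364 + 1 = 3365
Verification: 3363² + 116² = 11309769 + 13456 = 11323225 = 3365² ✓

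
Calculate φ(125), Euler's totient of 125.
100

125 = 5^3
φ(n) = n × ∏(1 - 1/p) for each prime p dividing n
φ(125) = 125 × (1 - 1/5) = 100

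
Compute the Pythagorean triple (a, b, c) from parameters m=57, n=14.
(3053, 1596, 3445)

Euclid's formula: a = m² - n², b = 2mn, c = m² + n²
m = 57, n = 14
a = 57² - 14² = 3249 - 196 = 3053
b = 2 × 57 × 14 = 1596
c = 57² + 14² = 3249 + 196 = 3445
Verification: 3053² + 1596² = 9320809 + 2547216 = 11868025 = 3445² ✓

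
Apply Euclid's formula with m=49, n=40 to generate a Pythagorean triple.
(801, 3920, 4001)

Euclid's formula: a = m² - n², b = 2mn, c = m² + n²
m = 49, n = 40
a = 49² - 40² = 2401 - 1600 = 801
b = 2 × 49 × 40 = 3920
c = 49² + 40² = 2401 + 1600 = 4001
Verification: 801² + 3920² = 641601 + 15366400 = 16008001 = 4001² ✓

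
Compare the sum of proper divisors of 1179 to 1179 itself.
deficient

Proper divisors of 1179: sum = 1 + 3 + 9 + 131 + 393 = 537
Since 537 < 1179, 1179 is deficient.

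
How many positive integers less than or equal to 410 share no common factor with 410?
160

410 = 2 × 5 × 41
φ(n) = n × ∏(1 - 1/p) for each prime p dividing n
φ(410) = 410 × (1 - 1/2) × (1 - 1/5) × (1 - 1/41) = 160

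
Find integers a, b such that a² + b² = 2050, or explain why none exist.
5² + 45² (a=5, b=45)

Factorization: 2050 = 2 × 5^2 × 41
By Fermat: n is sum of two squares iff every prime p ≡ 3 (mod 4) appears to even power.
All primes ≡ 3 (mod 4) appear to even power.
Search a = 0, 1, 2, … for 2050 - a² a perfect square: first hit at a = 5: 2050 - 25 = 2025 = 45².
2050 = 5² + 45² = 25 + 2025 ✓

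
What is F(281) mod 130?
1

Matrix identity: Q^n = [[F_(n+1), F_n], [F_n, F_(n-1)]] with Q = [[1,1],[1,0]].
n = 281 = 100011001₂. Square-and-multiply, entries mod 130:
Q^1 = [[1,1],[1,0]]
Q^2 = (Q^1)² = [[2,1],[1,1]]
Q^4 = (Q^2)² = [[5,3],[3,2]]
Q^8 = (Q^4)² = [[34,21],[21,13]]
Q^17 = (Q^8)²·Q = [[114,37],[37,77]]
Q^35 = (Q^17)²·Q = [[112,65],[65,47]]
Q^70 = (Q^35)² = [[129,65],[65,64]]
Q^140 = (Q^70)² = [[66,65],[65,1]]
Q^281 = (Q^140)²·Q = [[66,1],[1,65]]
F_281 mod 130 = Q^281[0][1] = 1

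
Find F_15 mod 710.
610

Matrix identity: Q^n = [[F_(n+1), F_n], [F_n, F_(n-1)]] with Q = [[1,1],[1,0]].
n = 15 = 1111₂. Square-and-multiply, entries mod 710:
Q^1 = [[1,1],[1,0]]
Q^3 = (Q^1)²·Q = [[3,2],[2,1]]
Q^7 = (Q^3)²·Q = [[21,13],[13,8]]
Q^15 = (Q^7)²·Q = [[277,610],[610,377]]
F_15 mod 710 = Q^15[0][1] = 610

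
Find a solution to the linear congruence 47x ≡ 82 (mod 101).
x ≡ 92 (mod 101)

gcd(47, 101) = 1, which divides 82, so solutions exist.
Find 47^(-1) mod 101 by the extended Euclidean algorithm:
101 = 2 × 47 + 7  ⟹  7 = (1)·101 + (-2)·47
47 = 6 × 7 + 5  ⟹  5 = (-6)·101 + (13)·47
7 = 1 × 5 + 2  ⟹  2 = (7)·101 + (-15)·47
5 = 2 × 2 + 1  ⟹  1 = (-20)·101 + (43)·47
So (43)·47 ≡ 1 (mod 101), i.e. 47^(-1) ≡ 43 (mod 101).
x ≡ 43 × 82 = 3526 ≡ 92 (mod 101).
Check: 47 × 92 = 4324 ≡ 82 (mod 101).
Unique solution: x ≡ 92 (mod 101)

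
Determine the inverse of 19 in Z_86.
77

gcd(19, 86) = 1, so the inverse exists.
Extended Euclidean algorithm on (86, 19):
86 = 4 × 19 + 10  ⟹  10 = (1)·86 + (-4)·19
19 = 1 × 10 + 9  ⟹  9 = (-1)·86 + (5)·19
10 = 1 × 9 + 1  ⟹  1 = (2)·86 + (-9)·19
So (-9)·19 ≡ 1 (mod 86), i.e. 19^(-1) ≡ -9 ≡ 77 (mod 86).
Check: 19 × 77 = 1463 ≡ 1 (mod 86)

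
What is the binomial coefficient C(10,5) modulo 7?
0

Using Lucas' theorem:
Write n=10 and k=5 in base 7:
n in base 7: [1, 3]
k in base 7: [0, 5]
C(10,5) mod 7 = ∏ C(n_i, k_i) mod 7
Digit binomials (mod 7): C(1,0) = 1; C(3,5) = 0 (k_i > n_i)
Product: 1 × 0 = 0 ≡ 0 (mod 7)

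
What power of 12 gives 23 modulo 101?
66

Baby-step giant-step with step n = ⌈√101⌉ = 11.
Baby steps 12^j mod 101 (j:value) for j=0..10: 0:1, 1:12, 2:43, 3:11, 4:31, 5:69, 6:20, 7:38, 8:52, 9:18, 10:14.
Giant-step multiplier: 12^(-11) ≡ 12^(100-11) = 12^89 ≡ 98 (mod 101).
Giant steps γ_i = 23·98^i mod 101: γ_0=23, γ_1=32, γ_2=5, γ_3=86, γ_4=45, γ_5=67, γ_6=1 (in table at j=0).
x = i·n + j = 6·11 + 0 = 66.
Check: 12^66 ≡ 23 (mod 101).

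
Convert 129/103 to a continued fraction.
[1; 3, 1, 25]

Euclidean algorithm steps:
129 = 1 × 103 + 26
103 = 3 × 26 + 25
26 = 1 × 25 + 1
25 = 25 × 1 + 0
Continued fraction: [1; 3, 1, 25]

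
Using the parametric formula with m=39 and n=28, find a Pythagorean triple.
(737, 2184, 2305)

Euclid's formula: a = m² - n², b = 2mn, c = m² + n²
m = 39, n = 28
a = 39² - 28² = 1521 - 784 = 737
b = 2 × 39 × 28 = 2184
c = 39² + 28² = 1521 + 784 = 2305
Verification: 737² + 2184² = 543169 + 4769856 = 5313025 = 2305² ✓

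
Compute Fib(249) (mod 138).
34

Matrix identity: Q^n = [[F_(n+1), F_n], [F_n, F_(n-1)]] with Q = [[1,1],[1,0]].
n = 249 = 11111001₂. Square-and-multiply, entries mod 138:
Q^1 = [[1,1],[1,0]]
Q^3 = (Q^1)²·Q = [[3,2],[2,1]]
Q^7 = (Q^3)²·Q = [[21,13],[13,8]]
Q^15 = (Q^7)²·Q = [[21,58],[58,101]]
Q^31 = (Q^15)²·Q = [[117,79],[79,38]]
Q^62 = (Q^31)² = [[58,101],[101,95]]
Q^124 = (Q^62)² = [[41,135],[135,44]]
Q^249 = (Q^124)²·Q = [[55,34],[34,21]]
F_249 mod 138 = Q^249[0][1] = 34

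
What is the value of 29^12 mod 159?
148

Repeated squaring. Binary of 12 = 1100.
29^1 ≡ 29 (mod 159); 29^2 ≡ 46 (mod 159); 29^4 ≡ 49 (mod 159); 29^8 ≡ 16 (mod 159)
29^12 = 29^4 × 29^8 ≡ 148 (mod 159)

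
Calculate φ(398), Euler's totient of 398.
198

398 = 2 × 199
φ(n) = n × ∏(1 - 1/p) for each prime p dividing n
φ(398) = 398 × (1 - 1/2) × (1 - 1/199) = 198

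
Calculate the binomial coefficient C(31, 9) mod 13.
0

Using Lucas' theorem:
Write n=31 and k=9 in base 13:
n in base 13: [2, 5]
k in base 13: [0, 9]
C(31,9) mod 13 = ∏ C(n_i, k_i) mod 13
Digit binomials (mod 13): C(2,0) = 1; C(5,9) = 0 (k_i > n_i)
Product: 1 × 0 = 0 ≡ 0 (mod 13)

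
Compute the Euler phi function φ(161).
132

161 = 7 × 23
φ(n) = n × ∏(1 - 1/p) for each prime p dividing n
φ(161) = 161 × (1 - 1/7) × (1 - 1/23) = 132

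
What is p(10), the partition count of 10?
42

p(n) counts ways to write n as a sum of positive integers (order ignored).
Examples: 10; 9 + 1; 8 + 2; 8 + 1 + 1; 7 + 3; ... (42 total)
p(10) = 42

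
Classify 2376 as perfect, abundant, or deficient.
abundant

Proper divisors of 2376: sum = 1 + 2 + 3 + 4 + 6 + 8 + 9 + 11 + ... + 396 + 594 + 792 + 1188 (31 divisors) = 4824
Since 4824 > 2376, 2376 is abundant.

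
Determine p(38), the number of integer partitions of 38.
26015

p(n) counts ways to write n as a sum of positive integers (order ignored).
Euler's pentagonal recurrence: p(k) = p(k-1) + p(k-2) - p(k-5) - p(k-7) + p(k-12) + p(k-15) - ... (offsets j(3j∓1)/2, signs ++--, p(0)=1, p(<0)=0).
DP table for k = 0..37: p(0)=1, p(1)=1, p(2)=2, p(3)=3, p(4)=5, p(5)=7, p(6)=11, p(7)=15, p(8)=22, p(9)=30, p(10)=42, p(11)=56, p(12)=77, p(13)=101, p(14)=135, p(15)=176, p(16)=231, p(17)=297, p(18)=385, p(19)=490, p(20)=627, p(21)=792, p(22)=1002, p(23)=1255, p(24)=1575, p(25)=1958, p(26)=2436, p(27)=3010, p(28)=3718, p(29)=4565, p(30)=5604, p(31)=6842, p(32)=8349, p(33)=10143, p(34)=12310, p(35)=14883, p(36)=17977, p(37)=21637.
Final step: p(38) = p(37) + p(36) - p(33) - p(31) + p(26) + p(23) - p(16) - p(12) + p(3)
= 21637 + 17977 - 10143 - 6842 + 2436 + 1255 - 231 - 77 + 3
= 26015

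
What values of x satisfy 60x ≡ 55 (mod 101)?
x ≡ 43 (mod 101)

gcd(60, 101) = 1, which divides 55, so solutions exist.
Find 60^(-1) mod 101 by the extended Euclidean algorithm:
101 = 1 × 60 + 41  ⟹  41 = (1)·101 + (-1)·60
60 = 1 × 41 + 19  ⟹  19 = (-1)·101 + (2)·60
41 = 2 × 19 + 3  ⟹  3 = (3)·101 + (-5)·60
19 = 6 × 3 + 1  ⟹  1 = (-19)·101 + (32)·60
So (32)·60 ≡ 1 (mod 101), i.e. 60^(-1) ≡ 32 (mod 101).
x ≡ 32 × 55 = 1760 ≡ 43 (mod 101).
Check: 60 × 43 = 2580 ≡ 55 (mod 101).
Unique solution: x ≡ 43 (mod 101)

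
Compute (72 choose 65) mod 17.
0

Using Lucas' theorem:
Write n=72 and k=65 in base 17:
n in base 17: [4, 4]
k in base 17: [3, 14]
C(72,65) mod 17 = ∏ C(n_i, k_i) mod 17
Digit binomials (mod 17): C(4,3) = 4; C(4,14) = 0 (k_i > n_i)
Product: 4 × 0 = 0 ≡ 0 (mod 17)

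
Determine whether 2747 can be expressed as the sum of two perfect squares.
Not possible

Factorization: 2747 = 41 × 67
By Fermat: n is sum of two squares iff every prime p ≡ 3 (mod 4) appears to even power.
Prime(s) ≡ 3 (mod 4) with odd exponent: [(67, 1)]
Therefore 2747 cannot be expressed as a² + b².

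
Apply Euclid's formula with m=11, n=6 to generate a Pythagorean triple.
(85, 132, 157)

Euclid's formula: a = m² - n², b = 2mn, c = m² + n²
m = 11, n = 6
a = 11² - 6² = 121 - 36 = 85
b = 2 × 11 × 6 = 132
c = 11² + 6² = 121 + 36 = 157
Verification: 85² + 132² = 7225 + 17424 = 24649 = 157² ✓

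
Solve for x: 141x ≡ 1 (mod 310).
11

gcd(141, 310) = 1, so the inverse exists.
Extended Euclidean algorithm on (310, 141):
310 = 2 × 141 + 28  ⟹  28 = (1)·310 + (-2)·141
141 = 5 × 28 + 1  ⟹  1 = (-5)·310 + (11)·141
So (11)·141 ≡ 1 (mod 310), i.e. 141^(-1) ≡ 11 (mod 310).
Check: 141 × 11 = 1551 ≡ 1 (mod 310)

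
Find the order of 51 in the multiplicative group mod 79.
39

79 is prime, so ord(51) divides φ(79) = 78.
Divisors of 78: 1, 2, 3, 6, 13, 26, 39, 78.
Repeated squaring: 51^1 ≡ 51, 51^2 ≡ 73, 51^4 ≡ 36, 51^8 ≡ 32, 51^16 ≡ 76, 51^32 ≡ 9, 51^64 ≡ 2 (mod 79).
Test 51^d mod 79 for each divisor d in increasing order:
51^1 ≡ 51
51^2 ≡ 73
51^3 = 51^2·51^1 ≡ 10
51^6 = 51^4·51^2 ≡ 21
51^13 = 51^8·51^4·51^1 ≡ 55
51^26 = 51^16·51^8·51^2 ≡ 23
51^39 = 51^32·51^4·51^2·51^1 ≡ 1  ← first divisor giving 1
The order is 39.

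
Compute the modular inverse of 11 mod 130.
71

gcd(11, 130) = 1, so the inverse exists.
Extended Euclidean algorithm on (130, 11):
130 = 11 × 11 + 9  ⟹  9 = (1)·130 + (-11)·11
11 = 1 × 9 + 2  ⟹  2 = (-1)·130 + (12)·11
9 = 4 × 2 + 1  ⟹  1 = (5)·130 + (-59)·11
So (-59)·11 ≡ 1 (mod 130), i.e. 11^(-1) ≡ -59 ≡ 71 (mod 130).
Check: 11 × 71 = 781 ≡ 1 (mod 130)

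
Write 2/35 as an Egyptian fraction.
1/18 + 1/630

Greedy algorithm:
2/35: ceiling(35/2) = 18, use 1/18
1/630: ceiling(630/1) = 630, use 1/630
Result: 2/35 = 1/18 + 1/630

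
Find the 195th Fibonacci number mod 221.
66

Matrix identity: Q^n = [[F_(n+1), F_n], [F_n, F_(n-1)]] with Q = [[1,1],[1,0]].
n = 195 = 11000011₂. Square-and-multiply, entries mod 221:
Q^1 = [[1,1],[1,0]]
Q^3 = (Q^1)²·Q = [[3,2],[2,1]]
Q^6 = (Q^3)² = [[13,8],[8,5]]
Q^12 = (Q^6)² = [[12,144],[144,89]]
Q^24 = (Q^12)² = [[106,179],[179,148]]
Q^48 = (Q^24)² = [[182,161],[161,21]]
Q^97 = (Q^48)²·Q = [[13,38],[38,196]]
Q^195 = (Q^97)²·Q = [[52,66],[66,207]]
F_195 mod 221 = Q^195[0][1] = 66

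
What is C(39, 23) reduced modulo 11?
7

Using Lucas' theorem:
Write n=39 and k=23 in base 11:
n in base 11: [3, 6]
k in base 11: [2, 1]
C(39,23) mod 11 = ∏ C(n_i, k_i) mod 11
Digit binomials (mod 11): C(3,2) = 3; C(6,1) = 6
Product: 3 × 6 = 18 ≡ 7 (mod 11)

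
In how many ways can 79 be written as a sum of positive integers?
13848650

p(n) counts ways to write n as a sum of positive integers (order ignored).
Euler's pentagonal recurrence: p(k) = p(k-1) + p(k-2) - p(k-5) - p(k-7) + p(k-12) + p(k-15) - ... (offsets j(3j∓1)/2, signs ++--, p(0)=1, p(<0)=0).
DP table for k = 0..78: p(0)=1, p(1)=1, p(2)=2, p(3)=3, p(4)=5, p(5)=7, p(6)=11, p(7)=15, p(8)=22, p(9)=30, p(10)=42, p(11)=56, p(12)=77, p(13)=101, p(14)=135, p(15)=176, p(16)=231, p(17)=297, p(18)=385, p(19)=490, p(20)=627, p(21)=792, p(22)=1002, p(23)=1255, p(24)=1575, p(25)=1958, p(26)=2436, p(27)=3010, p(28)=3718, p(29)=4565, p(30)=5604, p(31)=6842, p(32)=8349, p(33)=10143, p(34)=12310, p(35)=14883, p(36)=17977, p(37)=21637, p(38)=26015, p(39)=31185, p(40)=37338, p(41)=44583, p(42)=53174, p(43)=63261, p(44)=75175, p(45)=89134, p(46)=105558, p(47)=124754, p(48)=147273, p(49)=173525, p(50)=204226, p(51)=239943, p(52)=281589, p(53)=329931, p(54)=386155, p(55)=451276, p(56)=526823, p(57)=614154, p(58)=715220, p(59)=831820, p(60)=966467, p(61)=1121505, p(62)=1300156, p(63)=1505499, p(64)=1741630, p(65)=2012558, p(66)=2323520, p(67)=2679689, p(68)=3087735, p(69)=3554345, p(70)=4087968, p(71)=4697205, p(72)=5392783, p(73)=6185689, p(74)=7089500, p(75)=8118264, p(76)=9289091, p(77)=10619863, p(78)=12132164.
Final step: p(79) = p(78) + p(77) - p(74) - p(72) + p(67) + p(64) - p(57) - p(53) + p(44) + p(39) - p(28) - p(22) + p(9) + p(2)
= 12132164 + 10619863 - 7089500 - 5392783 + 2679689 + 1741630 - 614154 - 329931 + 75175 + 31185 - 3718 - 1002 + 30 + 2
= 13848650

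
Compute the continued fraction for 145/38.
[3; 1, 4, 2, 3]

Euclidean algorithm steps:
145 = 3 × 38 + 31
38 = 1 × 31 + 7
31 = 4 × 7 + 3
7 = 2 × 3 + 1
3 = 3 × 1 + 0
Continued fraction: [3; 1, 4, 2, 3]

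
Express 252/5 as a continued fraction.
[50; 2, 2]

Euclidean algorithm steps:
252 = 50 × 5 + 2
5 = 2 × 2 + 1
2 = 2 × 1 + 0
Continued fraction: [50; 2, 2]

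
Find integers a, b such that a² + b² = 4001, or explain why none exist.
40² + 49² (a=40, b=49)

Factorization: 4001 = 4001
By Fermat: n is sum of two squares iff every prime p ≡ 3 (mod 4) appears to even power.
All primes ≡ 3 (mod 4) appear to even power.
Search a = 0, 1, 2, … for 4001 - a² a perfect square: first hit at a = 40: 4001 - 1600 = 2401 = 49².
4001 = 40² + 49² = 1600 + 2401 ✓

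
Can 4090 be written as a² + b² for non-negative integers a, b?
11² + 63² (a=11, b=63)

Factorization: 4090 = 2 × 5 × 409
By Fermat: n is sum of two squares iff every prime p ≡ 3 (mod 4) appears to even power.
All primes ≡ 3 (mod 4) appear to even power.
Search a = 0, 1, 2, … for 4090 - a² a perfect square: first hit at a = 11: 4090 - 121 = 3969 = 63².
4090 = 11² + 63² = 121 + 3969 ✓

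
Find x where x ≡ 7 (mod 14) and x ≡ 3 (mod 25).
203

Using Chinese Remainder Theorem:
M = 14 × 25 = 350
M1 = 25, M2 = 14
y1 = 25^(-1) mod 14 = 9
y2 = 14^(-1) mod 25 = 9
x = (7×25×9 + 3×14×9) mod 350 = 203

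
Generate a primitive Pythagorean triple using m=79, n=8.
(6177, 1264, 6305)

Euclid's formula: a = m² - n², b = 2mn, c = m² + n²
m = 79, n = 8
a = 79² - 8² = 6241 - 64 = 6177
b = 2 × 79 × 8 = 1264
c = 79² + 8² = 6241 + 64 = 6305
Verification: 6177² + 1264² = 38155329 + 1597696 = 39753025 = 6305² ✓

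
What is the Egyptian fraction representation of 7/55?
1/8 + 1/440

Greedy algorithm:
7/55: ceiling(55/7) = 8, use 1/8
1/440: ceiling(440/1) = 440, use 1/440
Result: 7/55 = 1/8 + 1/440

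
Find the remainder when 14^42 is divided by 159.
64

Repeated squaring. Binary of 42 = 101010.
14^1 ≡ 14 (mod 159); 14^2 ≡ 37 (mod 159); 14^4 ≡ 97 (mod 159); 14^8 ≡ 28 (mod 159); 14^16 ≡ 148 (mod 159); 14^32 ≡ 121 (mod 159)
14^42 = 14^2 × 14^8 × 14^32 ≡ 64 (mod 159)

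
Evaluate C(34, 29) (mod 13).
4

Using Lucas' theorem:
Write n=34 and k=29 in base 13:
n in base 13: [2, 8]
k in base 13: [2, 3]
C(34,29) mod 13 = ∏ C(n_i, k_i) mod 13
Digit binomials (mod 13): C(2,2) = 1; C(8,3) = 56 ≡ 4
Product: 1 × 4 = 4 ≡ 4 (mod 13)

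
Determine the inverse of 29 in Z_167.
144

gcd(29, 167) = 1, so the inverse exists.
Extended Euclidean algorithm on (167, 29):
167 = 5 × 29 + 22  ⟹  22 = (1)·167 + (-5)·29
29 = 1 × 22 + 7  ⟹  7 = (-1)·167 + (6)·29
22 = 3 × 7 + 1  ⟹  1 = (4)·167 + (-23)·29
So (-23)·29 ≡ 1 (mod 167), i.e. 29^(-1) ≡ -23 ≡ 144 (mod 167).
Check: 29 × 144 = 4176 ≡ 1 (mod 167)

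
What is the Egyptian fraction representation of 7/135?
1/20 + 1/540

Greedy algorithm:
7/135: ceiling(135/7) = 20, use 1/20
1/540: ceiling(540/1) = 540, use 1/540
Result: 7/135 = 1/20 + 1/540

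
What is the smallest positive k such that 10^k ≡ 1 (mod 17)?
16

17 is prime, so ord(10) divides φ(17) = 16.
Divisors of 16: 1, 2, 4, 8, 16.
Repeated squaring: 10^1 ≡ 10, 10^2 ≡ 15, 10^4 ≡ 4, 10^8 ≡ 16, 10^16 ≡ 1 (mod 17).
Test 10^d mod 17 for each divisor d in increasing order:
10^1 ≡ 10
10^2 ≡ 15
10^4 ≡ 4
10^8 ≡ 16
10^16 ≡ 1  ← first divisor giving 1
The order is 16.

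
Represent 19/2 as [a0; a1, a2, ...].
[9; 2]

Euclidean algorithm steps:
19 = 9 × 2 + 1
2 = 2 × 1 + 0
Continued fraction: [9; 2]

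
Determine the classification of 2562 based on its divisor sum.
abundant

Proper divisors of 2562: sum = 1 + 2 + 3 + 6 + 7 + 14 + 21 + 42 + 61 + 122 + 183 + 366 + 427 + 854 + 1281 = 3390
Since 3390 > 2562, 2562 is abundant.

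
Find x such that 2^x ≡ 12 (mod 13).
6

Baby-step giant-step with step n = ⌈√13⌉ = 4.
Baby steps 2^j mod 13 (j:value) for j=0..3: 0:1, 1:2, 2:4, 3:8.
Giant-step multiplier: 2^(-4) ≡ 2^(12-4) = 2^8 ≡ 9 (mod 13).
Giant steps γ_i = 12·9^i mod 13: γ_0=12, γ_1=4 (in table at j=2).
x = i·n + j = 1·4 + 2 = 6.
Check: 2^6 ≡ 12 (mod 13).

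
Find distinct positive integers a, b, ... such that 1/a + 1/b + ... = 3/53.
1/18 + 1/954

Greedy algorithm:
3/53: ceiling(53/3) = 18, use 1/18
1/954: ceiling(954/1) = 954, use 1/954
Result: 3/53 = 1/18 + 1/954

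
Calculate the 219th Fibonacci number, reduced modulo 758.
126

Matrix identity: Q^n = [[F_(n+1), F_n], [F_n, F_(n-1)]] with Q = [[1,1],[1,0]].
n = 219 = 11011011₂. Square-and-multiply, entries mod 758:
Q^1 = [[1,1],[1,0]]
Q^3 = (Q^1)²·Q = [[3,2],[2,1]]
Q^6 = (Q^3)² = [[13,8],[8,5]]
Q^13 = (Q^6)²·Q = [[377,233],[233,144]]
Q^27 = (Q^13)²·Q = [[209,96],[96,113]]
Q^54 = (Q^27)² = [[595,592],[592,3]]
Q^109 = (Q^54)²·Q = [[337,307],[307,30]]
Q^219 = (Q^109)²·Q = [[611,126],[126,485]]
F_219 mod 758 = Q^219[0][1] = 126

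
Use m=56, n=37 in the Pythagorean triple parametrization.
(1767, 4144, 4505)

Euclid's formula: a = m² - n², b = 2mn, c = m² + n²
m = 56, n = 37
a = 56² - 37² = 3136 - 1369 = 1767
b = 2 × 56 × 37 = 4144
c = 56² + 37² = 3136 + 1369 = 4505
Verification: 1767² + 4144² = 3122289 + 17172736 = 20295025 = 4505² ✓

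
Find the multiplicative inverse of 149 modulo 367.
234

gcd(149, 367) = 1, so the inverse exists.
Extended Euclidean algorithm on (367, 149):
367 = 2 × 149 + 69  ⟹  69 = (1)·367 + (-2)·149
149 = 2 × 69 + 11  ⟹  11 = (-2)·367 + (5)·149
69 = 6 × 11 + 3  ⟹  3 = (13)·367 + (-32)·149
11 = 3 × 3 + 2  ⟹  2 = (-41)·367 + (101)·149
3 = 1 × 2 + 1  ⟹  1 = (54)·367 + (-133)·149
So (-133)·149 ≡ 1 (mod 367), i.e. 149^(-1) ≡ -133 ≡ 234 (mod 367).
Check: 149 × 234 = 34866 ≡ 1 (mod 367)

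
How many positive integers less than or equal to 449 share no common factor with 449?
448

449 = 449
φ(n) = n × ∏(1 - 1/p) for each prime p dividing n
φ(449) = 449 × (1 - 1/449) = 448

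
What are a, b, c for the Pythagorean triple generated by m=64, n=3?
(4087, 384, 4105)

Euclid's formula: a = m² - n², b = 2mn, c = m² + n²
m = 64, n = 3
a = 64² - 3² = 4096 - 9 = 4087
b = 2 × 64 × 3 = 384
c = 64² + 3² = 4096 + 9 = 4105
Verification: 4087² + 384² = 16703569 + 147456 = 16851025 = 4105² ✓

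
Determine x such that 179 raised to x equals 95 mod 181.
21

Baby-step giant-step with step n = ⌈√181⌉ = 14.
Baby steps 179^j mod 181 (j:value) for j=0..13: 0:1, 1:179, 2:4, 3:173, 4:16, 5:149, 6:64, 7:53, 8:75, 9:31, 10:119, 11:124, 12:114, 13:134.
Giant-step multiplier: 179^(-14) ≡ 179^(180-14) = 179^166 ≡ 52 (mod 181).
Giant steps γ_i = 95·52^i mod 181: γ_0=95, γ_1=53 (in table at j=7).
x = i·n + j = 1·14 + 7 = 21.
Check: 179^21 ≡ 95 (mod 181).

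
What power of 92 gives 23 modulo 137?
29

Baby-step giant-step with step n = ⌈√137⌉ = 12.
Baby steps 92^j mod 137 (j:value) for j=0..11: 0:1, 1:92, 2:107, 3:117, 4:78, 5:52, 6:126, 7:84, 8:56, 9:83, 10:101, 11:113.
Giant-step multiplier: 92^(-12) ≡ 92^(136-12) = 92^124 ≡ 77 (mod 137).
Giant steps γ_i = 23·77^i mod 137: γ_0=23, γ_1=127, γ_2=52 (in table at j=5).
x = i·n + j = 2·12 + 5 = 29.
Check: 92^29 ≡ 23 (mod 137).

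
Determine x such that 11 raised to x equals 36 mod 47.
24

Baby-step giant-step with step n = ⌈√47⌉ = 7.
Baby steps 11^j mod 47 (j:value) for j=0..6: 0:1, 1:11, 2:27, 3:15, 4:24, 5:29, 6:37.
Giant-step multiplier: 11^(-7) ≡ 11^(46-7) = 11^39 ≡ 44 (mod 47).
Giant steps γ_i = 36·44^i mod 47: γ_0=36, γ_1=33, γ_2=42, γ_3=15 (in table at j=3).
x = i·n + j = 3·7 + 3 = 24.
Check: 11^24 ≡ 36 (mod 47).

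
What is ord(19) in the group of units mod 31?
15

31 is prime, so ord(19) divides φ(31) = 30.
Divisors of 30: 1, 2, 3, 5, 6, 10, 15, 30.
Repeated squaring: 19^1 ≡ 19, 19^2 ≡ 20, 19^4 ≡ 28, 19^8 ≡ 9, 19^16 ≡ 19 (mod 31).
Test 19^d mod 31 for each divisor d in increasing order:
19^1 ≡ 19
19^2 ≡ 20
19^3 = 19^2·19^1 ≡ 8
19^5 = 19^4·19^1 ≡ 5
19^6 = 19^4·19^2 ≡ 2
19^10 = 19^8·19^2 ≡ 25
19^15 = 19^8·19^4·19^2·19^1 ≡ 1  ← first divisor giving 1
The order is 15.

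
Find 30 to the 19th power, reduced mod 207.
126

Repeated squaring. Binary of 19 = 10011.
30^1 ≡ 30 (mod 207); 30^2 ≡ 72 (mod 207); 30^4 ≡ 9 (mod 207); 30^8 ≡ 81 (mod 207); 30^16 ≡ 144 (mod 207)
30^19 = 30^1 × 30^2 × 30^16 ≡ 126 (mod 207)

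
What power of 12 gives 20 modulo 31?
2

Baby-step giant-step with step n = ⌈√31⌉ = 6.
Baby steps 12^j mod 31 (j:value) for j=0..5: 0:1, 1:12, 2:20, 3:23, 4:28, 5:26.
h = 20 is already in the table at j=2, so x = 2.
Check: 12^2 ≡ 20 (mod 31).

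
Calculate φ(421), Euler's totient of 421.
420

421 = 421
φ(n) = n × ∏(1 - 1/p) for each prime p dividing n
φ(421) = 421 × (1 - 1/421) = 420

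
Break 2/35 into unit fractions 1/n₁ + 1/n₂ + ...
1/18 + 1/630

Greedy algorithm:
2/35: ceiling(35/2) = 18, use 1/18
1/630: ceiling(630/1) = 630, use 1/630
Result: 2/35 = 1/18 + 1/630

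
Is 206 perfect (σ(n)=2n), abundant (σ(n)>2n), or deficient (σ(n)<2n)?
deficient

Proper divisors of 206: sum = 1 + 2 + 103 = 106
Since 106 < 206, 206 is deficient.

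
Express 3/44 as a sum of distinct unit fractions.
1/15 + 1/660

Greedy algorithm:
3/44: ceiling(44/3) = 15, use 1/15
1/660: ceiling(660/1) = 660, use 1/660
Result: 3/44 = 1/15 + 1/660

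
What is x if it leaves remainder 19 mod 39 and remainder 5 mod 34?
175

Using Chinese Remainder Theorem:
M = 39 × 34 = 1326
M1 = 34, M2 = 39
y1 = 34^(-1) mod 39 = 31
y2 = 39^(-1) mod 34 = 7
x = (19×34×31 + 5×39×7) mod 1326 = 175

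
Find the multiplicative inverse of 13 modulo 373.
287

gcd(13, 373) = 1, so the inverse exists.
Extended Euclidean algorithm on (373, 13):
373 = 28 × 13 + 9  ⟹  9 = (1)·373 + (-28)·13
13 = 1 × 9 + 4  ⟹  4 = (-1)·373 + (29)·13
9 = 2 × 4 + 1  ⟹  1 = (3)·373 + (-86)·13
So (-86)·13 ≡ 1 (mod 373), i.e. 13^(-1) ≡ -86 ≡ 287 (mod 373).
Check: 13 × 287 = 3731 ≡ 1 (mod 373)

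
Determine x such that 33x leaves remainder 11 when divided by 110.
x ≡ 7 (mod 10)

gcd(33, 110) = 11, which divides 11, so solutions exist.
Divide through by 11: 3x ≡ 1 (mod 10).
Find 3^(-1) mod 10 by the extended Euclidean algorithm:
10 = 3 × 3 + 1  ⟹  1 = (1)·10 + (-3)·3
So (-3)·3 ≡ 1 (mod 10), i.e. 3^(-1) ≡ -3 ≡ 7 (mod 10).
x ≡ 7 × 1 = 7 ≡ 7 (mod 10).
Check: 33 × 7 = 231 ≡ 11 (mod 110).
x ≡ 7 (mod 10), giving 11 solutions mod 110.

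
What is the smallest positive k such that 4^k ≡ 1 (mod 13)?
6

13 is prime, so ord(4) divides φ(13) = 12.
Divisors of 12: 1, 2, 3, 4, 6, 12.
Repeated squaring: 4^1 ≡ 4, 4^2 ≡ 3, 4^4 ≡ 9, 4^8 ≡ 3 (mod 13).
Test 4^d mod 13 for each divisor d in increasing order:
4^1 ≡ 4
4^2 ≡ 3
4^3 = 4^2·4^1 ≡ 12
4^4 ≡ 9
4^6 = 4^4·4^2 ≡ 1  ← first divisor giving 1
The order is 6.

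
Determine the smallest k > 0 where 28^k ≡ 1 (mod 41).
40

41 is prime, so ord(28) divides φ(41) = 40.
Divisors of 40: 1, 2, 4, 5, 8, 10, 20, 40.
Repeated squaring: 28^1 ≡ 28, 28^2 ≡ 5, 28^4 ≡ 25, 28^8 ≡ 10, 28^16 ≡ 18, 28^32 ≡ 37 (mod 41).
Test 28^d mod 41 for each divisor d in increasing order:
28^1 ≡ 28
28^2 ≡ 5
28^4 ≡ 25
28^5 = 28^4·28^1 ≡ 3
28^8 ≡ 10
28^10 = 28^8·28^2 ≡ 9
28^20 = 28^16·28^4 ≡ 40
28^40 = 28^32·28^8 ≡ 1  ← first divisor giving 1
The order is 40.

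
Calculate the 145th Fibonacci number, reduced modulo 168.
1

Matrix identity: Q^n = [[F_(n+1), F_n], [F_n, F_(n-1)]] with Q = [[1,1],[1,0]].
n = 145 = 10010001₂. Square-and-multiply, entries mod 168:
Q^1 = [[1,1],[1,0]]
Q^2 = (Q^1)² = [[2,1],[1,1]]
Q^4 = (Q^2)² = [[5,3],[3,2]]
Q^9 = (Q^4)²·Q = [[55,34],[34,21]]
Q^18 = (Q^9)² = [[149,64],[64,85]]
Q^36 = (Q^18)² = [[89,24],[24,65]]
Q^72 = (Q^36)² = [[97,0],[0,97]]
Q^145 = (Q^72)²·Q = [[1,1],[1,0]]
F_145 mod 168 = Q^145[0][1] = 1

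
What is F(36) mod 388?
112

Matrix identity: Q^n = [[F_(n+1), F_n], [F_n, F_(n-1)]] with Q = [[1,1],[1,0]].
n = 36 = 100100₂. Square-and-multiply, entries mod 388:
Q^1 = [[1,1],[1,0]]
Q^2 = (Q^1)² = [[2,1],[1,1]]
Q^4 = (Q^2)² = [[5,3],[3,2]]
Q^9 = (Q^4)²·Q = [[55,34],[34,21]]
Q^18 = (Q^9)² = [[301,256],[256,45]]
Q^36 = (Q^18)² = [[161,112],[112,49]]
F_36 mod 388 = Q^36[0][1] = 112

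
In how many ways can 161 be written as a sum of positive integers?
118159068427

p(n) counts ways to write n as a sum of positive integers (order ignored).
Euler's pentagonal recurrence: p(k) = p(k-1) + p(k-2) - p(k-5) - p(k-7) + p(k-12) + p(k-15) - ... (offsets j(3j∓1)/2, signs ++--, p(0)=1, p(<0)=0).
DP table for k = 0..160: p(0)=1, p(1)=1, p(2)=2, p(3)=3, p(4)=5, p(5)=7, p(6)=11, p(7)=15, p(8)=22, p(9)=30, p(10)=42, p(11)=56, p(12)=77, p(13)=101, p(14)=135, p(15)=176, p(16)=231, p(17)=297, p(18)=385, p(19)=490, p(20)=627, p(21)=792, p(22)=1002, p(23)=1255, p(24)=1575, p(25)=1958, p(26)=2436, p(27)=3010, p(28)=3718, p(29)=4565, p(30)=5604, p(31)=6842, p(32)=8349, p(33)=10143, p(34)=12310, p(35)=14883, p(36)=17977, p(37)=21637, p(38)=26015, p(39)=31185, p(40)=37338, p(41)=44583, p(42)=53174, p(43)=63261, p(44)=75175, p(45)=89134, p(46)=105558, p(47)=124754, p(48)=147273, p(49)=173525, p(50)=204226, p(51)=239943, p(52)=281589, p(53)=329931, p(54)=386155, p(55)=451276, p(56)=526823, p(57)=614154, p(58)=715220, p(59)=831820, p(60)=966467, p(61)=1121505, p(62)=1300156, p(63)=1505499, p(64)=1741630, p(65)=2012558, p(66)=2323520, p(67)=2679689, p(68)=3087735, p(69)=3554345, p(70)=4087968, p(71)=4697205, p(72)=5392783, p(73)=6185689, p(74)=7089500, p(75)=8118264, p(76)=9289091, p(77)=10619863, p(78)=12132164, p(79)=13848650, p(80)=15796476, p(81)=18004327, p(82)=20506255, p(83)=23338469, p(84)=26543660, p(85)=30167357, p(86)=34262962, p(87)=38887673, p(88)=44108109, p(89)=49995925, p(90)=56634173, p(91)=64112359, p(92)=72533807, p(93)=82010177, p(94)=92669720, p(95)=104651419, p(96)=118114304, p(97)=133230930, p(98)=150198136, p(99)=169229875, p(100)=190569292, p(101)=214481126, p(102)=241265379, p(103)=271248950, p(104)=304801365, p(105)=342325709, p(106)=384276336, p(107)=431149389, p(108)=483502844, p(109)=541946240, p(110)=607163746, p(111)=679903203, p(112)=761002156, p(113)=851376628, p(114)=952050665, p(115)=1064144451, p(116)=1188908248, p(117)=1327710076, p(118)=1482074143, p(119)=1653668665, p(120)=1844349560, p(121)=2056148051, p(122)=2291320912, p(123)=2552338241, p(124)=2841940500, p(125)=3163127352, p(126)=3519222692, p(127)=3913864295, p(128)=4351078600, p(129)=4835271870, p(130)=5371315400, p(131)=5964539504, p(132)=6620830889, p(133)=7346629512, p(134)=8149040695, p(135)=9035836076, p(136)=10015581680, p(137)=11097645016, p(138)=12292341831, p(139)=13610949895, p(140)=15065878135, p(141)=16670689208, p(142)=18440293320, p(143)=20390982757, p(144)=22540654445, p(145)=24908858009, p(146)=27517052599, p(147)=30388671978, p(148)=33549419497, p(149)=37027355200, p(150)=40853235313, p(151)=45060624582, p(152)=49686288421, p(153)=54770336324, p(154)=60356673280, p(155)=66493182097, p(156)=73232243759, p(157)=80630964769, p(158)=88751778802, p(159)=97662728555, p(160)=107438159466.
Final step: p(161) = p(160) + p(159) - p(156) - p(154) + p(149) + p(146) - p(139) - p(135) + p(126) + p(121) - p(110) - p(104) + p(91) + p(84) - p(69) - p(61) + p(44) + p(35) - p(16) - p(6)
= 107438159466 + 97662728555 - 73232243759 - 60356673280 + 37027355200 + 27517052599 - 13610949895 - 9035836076 + 3519222692 + 2056148051 - 607163746 - 304801365 + 64112359 + 26543660 - 3554345 - 1121505 + 75175 + 14883 - 231 - 11
= 118159068427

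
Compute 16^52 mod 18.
16

Repeated squaring. Binary of 52 = 110100.
16^1 ≡ 16 (mod 18); 16^2 ≡ 4 (mod 18); 16^4 ≡ 16 (mod 18); 16^8 ≡ 4 (mod 18); 16^16 ≡ 16 (mod 18); 16^32 ≡ 4 (mod 18)
16^52 = 16^4 × 16^16 × 16^32 ≡ 16 (mod 18)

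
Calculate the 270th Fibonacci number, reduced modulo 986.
612

Matrix identity: Q^n = [[F_(n+1), F_n], [F_n, F_(n-1)]] with Q = [[1,1],[1,0]].
n = 270 = 100001110₂. Square-and-multiply, entries mod 986:
Q^1 = [[1,1],[1,0]]
Q^2 = (Q^1)² = [[2,1],[1,1]]
Q^4 = (Q^2)² = [[5,3],[3,2]]
Q^8 = (Q^4)² = [[34,21],[21,13]]
Q^16 = (Q^8)² = [[611,1],[1,610]]
Q^33 = (Q^16)²·Q = [[849,614],[614,235]]
Q^67 = (Q^33)²·Q = [[405,379],[379,26]]
Q^135 = (Q^67)²·Q = [[693,34],[34,659]]
Q^270 = (Q^135)² = [[237,612],[612,611]]
F_270 mod 986 = Q^270[0][1] = 612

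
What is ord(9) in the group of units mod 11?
5

11 is prime, so ord(9) divides φ(11) = 10.
Divisors of 10: 1, 2, 5, 10.
Repeated squaring: 9^1 ≡ 9, 9^2 ≡ 4, 9^4 ≡ 5, 9^8 ≡ 3 (mod 11).
Test 9^d mod 11 for each divisor d in increasing order:
9^1 ≡ 9
9^2 ≡ 4
9^5 = 9^4·9^1 ≡ 1  ← first divisor giving 1
The order is 5.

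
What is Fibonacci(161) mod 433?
195

Matrix identity: Q^n = [[F_(n+1), F_n], [F_n, F_(n-1)]] with Q = [[1,1],[1,0]].
n = 161 = 10100001₂. Square-and-multiply, entries mod 433:
Q^1 = [[1,1],[1,0]]
Q^2 = (Q^1)² = [[2,1],[1,1]]
Q^5 = (Q^2)²·Q = [[8,5],[5,3]]
Q^10 = (Q^5)² = [[89,55],[55,34]]
Q^20 = (Q^10)² = [[121,270],[270,284]]
Q^40 = (Q^20)² = [[75,234],[234,274]]
Q^80 = (Q^40)² = [[194,262],[262,365]]
Q^161 = (Q^80)²·Q = [[299,195],[195,104]]
F_161 mod 433 = Q^161[0][1] = 195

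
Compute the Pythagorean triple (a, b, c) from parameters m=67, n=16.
(4233, 2144, 4745)

Euclid's formula: a = m² - n², b = 2mn, c = m² + n²
m = 67, n = 16
a = 67² - 16² = 4489 - 256 = 4233
b = 2 × 67 × 16 = 2144
c = 67² + 16² = 4489 + 256 = 4745
Verification: 4233² + 2144² = 17918289 + 4596736 = 22515025 = 4745² ✓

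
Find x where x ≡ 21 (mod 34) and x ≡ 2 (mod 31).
157

Using Chinese Remainder Theorem:
M = 34 × 31 = 1054
M1 = 31, M2 = 34
y1 = 31^(-1) mod 34 = 11
y2 = 34^(-1) mod 31 = 21
x = (21×31×11 + 2×34×21) mod 1054 = 157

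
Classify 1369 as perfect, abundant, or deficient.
deficient

Proper divisors of 1369: sum = 1 + 37 = 38
Since 38 < 1369, 1369 is deficient.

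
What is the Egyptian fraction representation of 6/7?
1/2 + 1/3 + 1/42

Greedy algorithm:
6/7: ceiling(7/6) = 2, use 1/2
5/14: ceiling(14/5) = 3, use 1/3
1/42: ceiling(42/1) = 42, use 1/42
Result: 6/7 = 1/2 + 1/3 + 1/42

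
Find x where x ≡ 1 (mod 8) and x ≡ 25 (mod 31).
25

Using Chinese Remainder Theorem:
M = 8 × 31 = 248
M1 = 31, M2 = 8
y1 = 31^(-1) mod 8 = 7
y2 = 8^(-1) mod 31 = 4
x = (1×31×7 + 25×8×4) mod 248 = 25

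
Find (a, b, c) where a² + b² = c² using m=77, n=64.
(1833, 9856, 10025)

Euclid's formula: a = m² - n², b = 2mn, c = m² + n²
m = 77, n = 64
a = 77² - 64² = 5929 - 4096 = 1833
b = 2 × 77 × 64 = 9856
c = 77² + 64² = 5929 + 4096 = 10025
Verification: 1833² + 9856² = 3359889 + 97140736 = 100500625 = 10025² ✓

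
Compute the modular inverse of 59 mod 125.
89

gcd(59, 125) = 1, so the inverse exists.
Extended Euclidean algorithm on (125, 59):
125 = 2 × 59 + 7  ⟹  7 = (1)·125 + (-2)·59
59 = 8 × 7 + 3  ⟹  3 = (-8)·125 + (17)·59
7 = 2 × 3 + 1  ⟹  1 = (17)·125 + (-36)·59
So (-36)·59 ≡ 1 (mod 125), i.e. 59^(-1) ≡ -36 ≡ 89 (mod 125).
Check: 59 × 89 = 5251 ≡ 1 (mod 125)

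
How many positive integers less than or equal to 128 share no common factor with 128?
64

128 = 2^7
φ(n) = n × ∏(1 - 1/p) for each prime p dividing n
φ(128) = 128 × (1 - 1/2) = 64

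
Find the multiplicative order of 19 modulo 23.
22

23 is prime, so ord(19) divides φ(23) = 22.
Divisors of 22: 1, 2, 11, 22.
Repeated squaring: 19^1 ≡ 19, 19^2 ≡ 16, 19^4 ≡ 3, 19^8 ≡ 9, 19^16 ≡ 12 (mod 23).
Test 19^d mod 23 for each divisor d in increasing order:
19^1 ≡ 19
19^2 ≡ 16
19^11 = 19^8·19^2·19^1 ≡ 22
19^22 = 19^16·19^4·19^2 ≡ 1  ← first divisor giving 1
The order is 22.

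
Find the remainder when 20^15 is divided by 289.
278

Repeated squaring. Binary of 15 = 1111.
20^1 ≡ 20 (mod 289); 20^2 ≡ 111 (mod 289); 20^4 ≡ 183 (mod 289); 20^8 ≡ 254 (mod 289)
20^15 = 20^1 × 20^2 × 20^4 × 20^8 ≡ 278 (mod 289)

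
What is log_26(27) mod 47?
10

Baby-step giant-step with step n = ⌈√47⌉ = 7.
Baby steps 26^j mod 47 (j:value) for j=0..6: 0:1, 1:26, 2:18, 3:45, 4:42, 5:11, 6:4.
Giant-step multiplier: 26^(-7) ≡ 26^(46-7) = 26^39 ≡ 33 (mod 47).
Giant steps γ_i = 27·33^i mod 47: γ_0=27, γ_1=45 (in table at j=3).
x = i·n + j = 1·7 + 3 = 10.
Check: 26^10 ≡ 27 (mod 47).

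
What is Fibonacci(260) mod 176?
77

Matrix identity: Q^n = [[F_(n+1), F_n], [F_n, F_(n-1)]] with Q = [[1,1],[1,0]].
n = 260 = 100000100₂. Square-and-multiply, entries mod 176:
Q^1 = [[1,1],[1,0]]
Q^2 = (Q^1)² = [[2,1],[1,1]]
Q^4 = (Q^2)² = [[5,3],[3,2]]
Q^8 = (Q^4)² = [[34,21],[21,13]]
Q^16 = (Q^8)² = [[13,107],[107,82]]
Q^32 = (Q^16)² = [[2,133],[133,45]]
Q^65 = (Q^32)²·Q = [[8,93],[93,91]]
Q^130 = (Q^65)² = [[89,55],[55,34]]
Q^260 = (Q^130)² = [[34,77],[77,133]]
F_260 mod 176 = Q^260[0][1] = 77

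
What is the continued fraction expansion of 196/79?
[2; 2, 12, 1, 2]

Euclidean algorithm steps:
196 = 2 × 79 + 38
79 = 2 × 38 + 3
38 = 12 × 3 + 2
3 = 1 × 2 + 1
2 = 2 × 1 + 0
Continued fraction: [2; 2, 12, 1, 2]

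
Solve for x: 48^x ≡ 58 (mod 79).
33

Baby-step giant-step with step n = ⌈√79⌉ = 9.
Baby steps 48^j mod 79 (j:value) for j=0..8: 0:1, 1:48, 2:13, 3:71, 4:11, 5:54, 6:64, 7:70, 8:42.
Giant-step multiplier: 48^(-9) ≡ 48^(78-9) = 48^69 ≡ 27 (mod 79).
Giant steps γ_i = 58·27^i mod 79: γ_0=58, γ_1=65, γ_2=17, γ_3=64 (in table at j=6).
x = i·n + j = 3·9 + 6 = 33.
Check: 48^33 ≡ 58 (mod 79).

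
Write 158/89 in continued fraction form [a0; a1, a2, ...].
[1; 1, 3, 2, 4, 2]

Euclidean algorithm steps:
158 = 1 × 89 + 69
89 = 1 × 69 + 20
69 = 3 × 20 + 9
20 = 2 × 9 + 2
9 = 4 × 2 + 1
2 = 2 × 1 + 0
Continued fraction: [1; 1, 3, 2, 4, 2]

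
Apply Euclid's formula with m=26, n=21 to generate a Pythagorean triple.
(235, 1092, 1117)

Euclid's formula: a = m² - n², b = 2mn, c = m² + n²
m = 26, n = 21
a = 26² - 21² = 676 - 441 = 235
b = 2 × 26 × 21 = 1092
c = 26² + 21² = 676 + 441 = 1117
Verification: 235² + 1092² = 55225 + 1192464 = 1247689 = 1117² ✓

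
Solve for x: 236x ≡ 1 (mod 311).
170

gcd(236, 311) = 1, so the inverse exists.
Extended Euclidean algorithm on (311, 236):
311 = 1 × 236 + 75  ⟹  75 = (1)·311 + (-1)·236
236 = 3 × 75 + 11  ⟹  11 = (-3)·311 + (4)·236
75 = 6 × 11 + 9  ⟹  9 = (19)·311 + (-25)·236
11 = 1 × 9 + 2  ⟹  2 = (-22)·311 + (29)·236
9 = 4 × 2 + 1  ⟹  1 = (107)·311 + (-141)·236
So (-141)·236 ≡ 1 (mod 311), i.e. 236^(-1) ≡ -141 ≡ 170 (mod 311).
Check: 236 × 170 = 40120 ≡ 1 (mod 311)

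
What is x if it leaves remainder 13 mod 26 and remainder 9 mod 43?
611

Using Chinese Remainder Theorem:
M = 26 × 43 = 1118
M1 = 43, M2 = 26
y1 = 43^(-1) mod 26 = 23
y2 = 26^(-1) mod 43 = 5
x = (13×43×23 + 9×26×5) mod 1118 = 611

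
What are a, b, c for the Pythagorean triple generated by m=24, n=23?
(47, 1104, 1105)

Euclid's formula: a = m² - n², b = 2mn, c = m² + n²
m = 24, n = 23
a = 24² - 23² = 576 - 529 = 47
b = 2 × 24 × 23 = 1104
c = 24² + 23² = 576 + 529 = 1105
Verification: 47² + 1104² = 2209 + 1218816 = 1221025 = 1105² ✓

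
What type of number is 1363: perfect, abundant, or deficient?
deficient

Proper divisors of 1363: sum = 1 + 29 + 47 = 77
Since 77 < 1363, 1363 is deficient.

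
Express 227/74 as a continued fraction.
[3; 14, 1, 4]

Euclidean algorithm steps:
227 = 3 × 74 + 5
74 = 14 × 5 + 4
5 = 1 × 4 + 1
4 = 4 × 1 + 0
Continued fraction: [3; 14, 1, 4]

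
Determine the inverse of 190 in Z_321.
49

gcd(190, 321) = 1, so the inverse exists.
Extended Euclidean algorithm on (321, 190):
321 = 1 × 190 + 131  ⟹  131 = (1)·321 + (-1)·190
190 = 1 × 131 + 59  ⟹  59 = (-1)·321 + (2)·190
131 = 2 × 59 + 13  ⟹  13 = (3)·321 + (-5)·190
59 = 4 × 13 + 7  ⟹  7 = (-13)·321 + (22)·190
13 = 1 × 7 + 6  ⟹  6 = (16)·321 + (-27)·190
7 = 1 × 6 + 1  ⟹  1 = (-29)·321 + (49)·190
So (49)·190 ≡ 1 (mod 321), i.e. 190^(-1) ≡ 49 (mod 321).
Check: 190 × 49 = 9310 ≡ 1 (mod 321)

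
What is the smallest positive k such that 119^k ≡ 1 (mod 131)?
130

131 is prime, so ord(119) divides φ(131) = 130.
Divisors of 130: 1, 2, 5, 10, 13, 26, 65, 130.
Repeated squaring: 119^1 ≡ 119, 119^2 ≡ 13, 119^4 ≡ 38, 119^8 ≡ 3, 119^16 ≡ 9, 119^32 ≡ 81, 119^64 ≡ 11, 119^128 ≡ 121 (mod 131).
Test 119^d mod 131 for each divisor d in increasing order:
119^1 ≡ 119
119^2 ≡ 13
119^5 = 119^4·119^1 ≡ 68
119^10 = 119^8·119^2 ≡ 39
119^13 = 119^8·119^4·119^1 ≡ 73
119^26 = 119^16·119^8·119^2 ≡ 89
119^65 = 119^64·119^1 ≡ 130
119^130 = 119^128·119^2 ≡ 1  ← first divisor giving 1
The order is 130.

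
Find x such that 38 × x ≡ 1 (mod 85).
47

gcd(38, 85) = 1, so the inverse exists.
Extended Euclidean algorithm on (85, 38):
85 = 2 × 38 + 9  ⟹  9 = (1)·85 + (-2)·38
38 = 4 × 9 + 2  ⟹  2 = (-4)·85 + (9)·38
9 = 4 × 2 + 1  ⟹  1 = (17)·85 + (-38)·38
So (-38)·38 ≡ 1 (mod 85), i.e. 38^(-1) ≡ -38 ≡ 47 (mod 85).
Check: 38 × 47 = 1786 ≡ 1 (mod 85)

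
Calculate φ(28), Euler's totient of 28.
12

28 = 2^2 × 7
φ(n) = n × ∏(1 - 1/p) for each prime p dividing n
φ(28) = 28 × (1 - 1/2) × (1 - 1/7) = 12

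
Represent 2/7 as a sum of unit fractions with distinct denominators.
1/4 + 1/28

Greedy algorithm:
2/7: ceiling(7/2) = 4, use 1/4
1/28: ceiling(28/1) = 28, use 1/28
Result: 2/7 = 1/4 + 1/28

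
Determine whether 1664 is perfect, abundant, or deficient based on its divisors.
abundant

Proper divisors of 1664: sum = 1 + 2 + 4 + 8 + 13 + 16 + 26 + 32 + 52 + 64 + 104 + 128 + 208 + 416 + 832 = 1906
Since 1906 > 1664, 1664 is abundant.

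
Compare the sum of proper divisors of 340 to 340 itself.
abundant

Proper divisors of 340: sum = 1 + 2 + 4 + 5 + 10 + 17 + 20 + 34 + 68 + 85 + 170 = 416
Since 416 > 340, 340 is abundant.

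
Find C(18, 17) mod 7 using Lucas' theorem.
4

Using Lucas' theorem:
Write n=18 and k=17 in base 7:
n in base 7: [2, 4]
k in base 7: [2, 3]
C(18,17) mod 7 = ∏ C(n_i, k_i) mod 7
Digit binomials (mod 7): C(2,2) = 1; C(4,3) = 4
Product: 1 × 4 = 4 ≡ 4 (mod 7)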